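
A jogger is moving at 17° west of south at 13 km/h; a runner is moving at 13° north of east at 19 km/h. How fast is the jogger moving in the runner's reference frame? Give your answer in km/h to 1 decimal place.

27.9 km/h

Taking east as x and north as y: jogger velocity = (-3.801, -12.432) km/h; runner velocity = (18.513, 4.274) km/h.
Velocity of jogger relative to runner = (-3.801, -12.432) − (18.513, 4.274) = (-22.314, -16.706) km/h.
Magnitude = |(-22.314, -16.706)| = 27.875 km/h.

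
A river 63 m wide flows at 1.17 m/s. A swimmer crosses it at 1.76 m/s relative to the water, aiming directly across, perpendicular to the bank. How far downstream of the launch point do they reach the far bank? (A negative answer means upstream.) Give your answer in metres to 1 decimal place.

Perpendicular speed = 1.760 m/s; crossing time = 63 / 1.760 = 35.795 s.
Net downstream speed = 1.170 m/s.
Drift = 1.170 × 35.795 = 41.881 m (downstream).

41.9 m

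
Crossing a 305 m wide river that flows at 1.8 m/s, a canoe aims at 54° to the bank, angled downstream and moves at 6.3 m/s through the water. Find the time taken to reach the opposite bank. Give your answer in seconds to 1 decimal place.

The component of the canoe's velocity perpendicular to the bank is 6.3 × sin 54° = 5.097 m/s.
Only the cross-stream component determines the crossing time; the current contributes nothing perpendicular to the bank.
Time = 305 / 5.097 = 59.841 s.

59.8 s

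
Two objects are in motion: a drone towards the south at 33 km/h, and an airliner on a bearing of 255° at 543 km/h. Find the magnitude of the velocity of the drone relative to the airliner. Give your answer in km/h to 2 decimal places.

Taking east as x and north as y: drone velocity = (0.000, -33.000) km/h; airliner velocity = (-524.498, -140.539) km/h.
Velocity of drone relative to airliner = (0.000, -33.000) − (-524.498, -140.539) = (524.498, 107.539) km/h.
Magnitude = |(524.498, 107.539)| = 535.409 km/h.

535.41 km/h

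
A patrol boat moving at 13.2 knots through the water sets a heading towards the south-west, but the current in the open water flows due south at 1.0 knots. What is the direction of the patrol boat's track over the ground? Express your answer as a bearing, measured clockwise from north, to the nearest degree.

Taking east as x and north as y: velocity relative to the water = (-9.334, -9.334) knots; the water relative to ground = (0.000, -1.000) knots.
Velocity relative to ground = (-9.334, -9.334) + (0.000, -1.000) = (-9.334, -10.334) knots.
Bearing = atan2(-9.33, -10.33) = 222.09° clockwise from north.

222°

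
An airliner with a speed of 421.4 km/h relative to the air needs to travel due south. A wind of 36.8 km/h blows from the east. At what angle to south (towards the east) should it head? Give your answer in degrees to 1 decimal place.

5.0°

The wind pushes perpendicular to the desired track; the heading must have a component into the wind equal to 36.8 km/h: 421.4 sin θ = 36.8.
sin θ = 0.0873, so θ = 5.010°.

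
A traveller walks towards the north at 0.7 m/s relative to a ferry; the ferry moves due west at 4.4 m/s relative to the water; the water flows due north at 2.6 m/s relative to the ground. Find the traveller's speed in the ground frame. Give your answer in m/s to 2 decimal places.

In east/north components (m/s): traveller relative to ferry = (0.000, 0.700); ferry relative to water = (-4.400, 0.000); water relative to ground = (0.000, 2.600).
Sum = (-4.400, 3.300) m/s.
Speed = |(-4.400, 3.300)| = 5.500 m/s.

5.50 m/s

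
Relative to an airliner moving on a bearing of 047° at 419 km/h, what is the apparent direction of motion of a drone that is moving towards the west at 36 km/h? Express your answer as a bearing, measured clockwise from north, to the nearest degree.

Taking east as x and north as y: drone velocity = (-36.000, 0.000) km/h; airliner velocity = (306.437, 285.757) km/h.
Velocity of drone relative to airliner = (-36.000, 0.000) − (306.437, 285.757) = (-342.437, -285.757) km/h.
Bearing = atan2(-342.44, -285.76) = 230.16° clockwise from north.

230°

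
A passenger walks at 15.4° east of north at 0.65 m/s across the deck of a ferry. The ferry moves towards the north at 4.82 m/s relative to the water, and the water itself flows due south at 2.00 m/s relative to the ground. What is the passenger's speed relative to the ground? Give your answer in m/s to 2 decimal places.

In east/north components (m/s): passenger relative to ferry = (0.173, 0.627); ferry relative to water = (0.000, 4.820); water relative to ground = (0.000, -2.000).
Sum = (0.173, 3.447) m/s.
Speed = |(0.173, 3.447)| = 3.451 m/s.

3.45 m/s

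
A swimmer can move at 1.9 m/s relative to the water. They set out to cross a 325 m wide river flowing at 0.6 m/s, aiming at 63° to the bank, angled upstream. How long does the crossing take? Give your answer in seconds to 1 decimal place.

192.0 s

The component of the swimmer's velocity perpendicular to the bank is 1.9 × sin 63° = 1.693 m/s.
The current is parallel to the bank, so it does not affect the crossing time.
Time = 325 / 1.693 = 191.977 s.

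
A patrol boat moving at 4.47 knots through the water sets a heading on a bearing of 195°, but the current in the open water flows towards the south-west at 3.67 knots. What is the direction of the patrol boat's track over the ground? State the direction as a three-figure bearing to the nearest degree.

208°

Taking east as x and north as y: velocity relative to the water = (-1.157, -4.318) knots; the water relative to ground = (-2.595, -2.595) knots.
Velocity relative to ground = (-1.157, -4.318) + (-2.595, -2.595) = (-3.752, -6.913) knots.
Bearing = atan2(-3.75, -6.91) = 208.49° clockwise from north.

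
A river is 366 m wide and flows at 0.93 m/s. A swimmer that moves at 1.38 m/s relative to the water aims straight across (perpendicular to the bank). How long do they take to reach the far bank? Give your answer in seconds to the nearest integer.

The component of the swimmer's velocity perpendicular to the bank is 1.38 m/s.
Only the cross-stream component determines the crossing time; the current contributes nothing perpendicular to the bank.
Time = 366 / 1.380 = 265.217 s.

265 s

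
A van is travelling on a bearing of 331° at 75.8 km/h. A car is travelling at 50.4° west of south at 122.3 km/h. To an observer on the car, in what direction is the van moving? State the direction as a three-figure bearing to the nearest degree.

022°

Taking east as x and north as y: van velocity = (-36.749, 66.296) km/h; car velocity = (-94.234, -77.957) km/h.
Velocity of van relative to car = (-36.749, 66.296) − (-94.234, -77.957) = (57.485, 144.253) km/h.
Bearing = atan2(57.49, 144.25) = 21.73° clockwise from north.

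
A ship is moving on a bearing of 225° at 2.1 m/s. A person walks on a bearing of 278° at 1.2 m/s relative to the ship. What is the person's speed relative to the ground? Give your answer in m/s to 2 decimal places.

Taking east as x and north as y: ship velocity = (-1.485, -1.485) m/s; person velocity relative to ship = (-1.188, 0.167) m/s.
Velocity relative to ground = (-1.485, -1.485) + (-1.188, 0.167) = (-2.673, -1.318) m/s.
Speed = |(-2.673, -1.318)| = 2.980 m/s.

2.98 m/s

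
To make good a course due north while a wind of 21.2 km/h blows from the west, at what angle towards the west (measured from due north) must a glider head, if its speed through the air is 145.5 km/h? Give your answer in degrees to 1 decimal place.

The wind pushes perpendicular to the desired track; the heading must have a component into the wind equal to 21.2 km/h: 145.5 sin θ = 21.2.
sin θ = 0.1457, so θ = 8.378°.

8.4°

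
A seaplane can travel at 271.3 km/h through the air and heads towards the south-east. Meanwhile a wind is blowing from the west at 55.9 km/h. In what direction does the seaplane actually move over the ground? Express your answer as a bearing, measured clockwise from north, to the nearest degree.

Taking east as x and north as y: velocity relative to the air = (191.838, -191.838) km/h; the air relative to ground = (55.900, 0.000) km/h.
Velocity relative to ground = (191.838, -191.838) + (55.900, 0.000) = (247.738, -191.838) km/h.
Bearing = atan2(247.74, -191.84) = 127.75° clockwise from north.

128°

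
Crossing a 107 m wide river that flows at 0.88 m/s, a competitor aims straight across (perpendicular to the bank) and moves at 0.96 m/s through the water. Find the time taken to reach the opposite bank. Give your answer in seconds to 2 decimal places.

111.46 s

The component of the competitor's velocity perpendicular to the bank is 0.96 m/s.
The flow acts along the bank and has no component across it.
Time = 107 / 0.960 = 111.458 s.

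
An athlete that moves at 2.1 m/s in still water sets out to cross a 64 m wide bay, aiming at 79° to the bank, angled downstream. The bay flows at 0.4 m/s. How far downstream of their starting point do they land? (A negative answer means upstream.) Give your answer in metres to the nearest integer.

Perpendicular speed = 2.061 m/s; crossing time = 64 / 2.061 = 31.047 s.
Net downstream speed = 0.801 m/s.
Drift = 0.801 × 31.047 = 24.859 m (downstream).

25 m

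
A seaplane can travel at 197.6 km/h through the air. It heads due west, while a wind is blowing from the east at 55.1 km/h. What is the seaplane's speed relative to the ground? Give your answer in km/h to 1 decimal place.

252.7 km/h

Taking east as x and north as y: velocity relative to the air = (-197.600, 0.000) km/h; the air relative to ground = (-55.100, 0.000) km/h.
Velocity relative to ground = (-197.600, 0.000) + (-55.100, 0.000) = (-252.700, 0.000) km/h.
Speed = |(-252.700, 0.000)| = 252.700 km/h.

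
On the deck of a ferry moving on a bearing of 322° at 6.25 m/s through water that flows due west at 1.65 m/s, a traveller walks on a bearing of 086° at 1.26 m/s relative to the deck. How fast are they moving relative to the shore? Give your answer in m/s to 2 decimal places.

In east/north components (m/s): traveller relative to ferry = (1.257, 0.088); ferry relative to water = (-3.848, 4.925); water relative to ground = (-1.650, 0.000).
Sum = (-4.241, 5.013) m/s.
Speed = |(-4.241, 5.013)| = 6.566 m/s.

6.57 m/s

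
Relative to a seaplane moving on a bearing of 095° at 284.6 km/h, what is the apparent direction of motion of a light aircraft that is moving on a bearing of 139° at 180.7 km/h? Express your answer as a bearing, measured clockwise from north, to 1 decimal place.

235.9°

Taking east as x and north as y: light aircraft velocity = (118.550, -136.376) km/h; seaplane velocity = (283.517, -24.805) km/h.
Velocity of light aircraft relative to seaplane = (118.550, -136.376) − (283.517, -24.805) = (-164.967, -111.571) km/h.
Bearing = atan2(-164.97, -111.57) = 235.93° clockwise from north.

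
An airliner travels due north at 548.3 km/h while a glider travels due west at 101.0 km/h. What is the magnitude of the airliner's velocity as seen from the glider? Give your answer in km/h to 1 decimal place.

Taking east as x and north as y: airliner velocity = (0.000, 548.300) km/h; glider velocity = (-101.000, 0.000) km/h.
Velocity of airliner relative to glider = (0.000, 548.300) − (-101.000, 0.000) = (101.000, 548.300) km/h.
Magnitude = |(101.000, 548.300)| = 557.525 km/h.

557.5 km/h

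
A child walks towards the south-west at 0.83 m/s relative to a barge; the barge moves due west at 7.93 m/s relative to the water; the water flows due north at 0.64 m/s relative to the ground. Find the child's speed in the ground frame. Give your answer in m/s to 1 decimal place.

8.5 m/s

In east/north components (m/s): child relative to barge = (-0.587, -0.587); barge relative to water = (-7.930, 0.000); water relative to ground = (0.000, 0.640).
Sum = (-8.517, 0.053) m/s.
Speed = |(-8.517, 0.053)| = 8.517 m/s.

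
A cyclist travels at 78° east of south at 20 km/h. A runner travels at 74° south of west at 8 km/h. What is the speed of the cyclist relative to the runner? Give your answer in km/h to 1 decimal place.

Taking east as x and north as y: cyclist velocity = (19.563, -4.158) km/h; runner velocity = (-2.205, -7.690) km/h.
Velocity of cyclist relative to runner = (19.563, -4.158) − (-2.205, -7.690) = (21.768, 3.532) km/h.
Magnitude = |(21.768, 3.532)| = 22.053 km/h.

22.1 km/h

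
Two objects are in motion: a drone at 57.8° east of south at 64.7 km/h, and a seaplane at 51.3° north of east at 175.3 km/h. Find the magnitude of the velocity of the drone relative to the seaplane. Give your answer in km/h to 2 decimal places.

Taking east as x and north as y: drone velocity = (54.749, -34.477) km/h; seaplane velocity = (109.605, 136.809) km/h.
Velocity of drone relative to seaplane = (54.749, -34.477) − (109.605, 136.809) = (-54.856, -171.287) km/h.
Magnitude = |(-54.856, -171.287)| = 179.856 km/h.

179.86 km/h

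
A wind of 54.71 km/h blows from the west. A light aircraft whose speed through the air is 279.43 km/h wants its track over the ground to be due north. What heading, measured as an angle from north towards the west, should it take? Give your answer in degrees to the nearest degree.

11°

The wind pushes perpendicular to the desired track; the heading must have a component into the wind equal to 54.71 km/h: 279.43 sin θ = 54.71.
sin θ = 0.1958, so θ = 11.291°.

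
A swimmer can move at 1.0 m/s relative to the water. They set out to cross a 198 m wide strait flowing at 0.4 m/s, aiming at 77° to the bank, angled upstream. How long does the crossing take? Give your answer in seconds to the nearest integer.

203 s

The component of the swimmer's velocity perpendicular to the bank is 1.0 × sin 77° = 0.974 m/s.
Only the cross-stream component determines the crossing time; the current contributes nothing perpendicular to the bank.
Time = 198 / 0.974 = 203.208 s.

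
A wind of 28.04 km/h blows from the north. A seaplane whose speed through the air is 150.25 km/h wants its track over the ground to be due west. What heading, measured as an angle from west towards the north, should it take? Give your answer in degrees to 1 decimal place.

The wind pushes perpendicular to the desired track; the heading must have a component into the wind equal to 28.04 km/h: 150.25 sin θ = 28.04.
sin θ = 0.1866, so θ = 10.756°.

10.8°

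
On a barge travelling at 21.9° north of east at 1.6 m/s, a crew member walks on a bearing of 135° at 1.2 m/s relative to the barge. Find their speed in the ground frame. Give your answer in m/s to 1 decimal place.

2.3 m/s

Taking east as x and north as y: barge velocity = (1.485, 0.597) m/s; crew member velocity relative to barge = (0.849, -0.849) m/s.
Velocity relative to ground = (1.485, 0.597) + (0.849, -0.849) = (2.333, -0.252) m/s.
Speed = |(2.333, -0.252)| = 2.347 m/s.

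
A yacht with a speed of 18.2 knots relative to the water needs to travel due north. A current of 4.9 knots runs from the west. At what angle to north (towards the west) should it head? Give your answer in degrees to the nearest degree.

16°

The current pushes perpendicular to the desired track; the heading must have a component into the current equal to 4.9 knots: 18.2 sin θ = 4.9.
sin θ = 0.2692, so θ = 15.618°.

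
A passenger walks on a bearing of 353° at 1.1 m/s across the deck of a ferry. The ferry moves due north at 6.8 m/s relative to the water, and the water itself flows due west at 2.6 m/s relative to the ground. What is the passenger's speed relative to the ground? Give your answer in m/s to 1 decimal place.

8.4 m/s

In east/north components (m/s): passenger relative to ferry = (-0.134, 1.092); ferry relative to water = (0.000, 6.800); water relative to ground = (-2.600, 0.000).
Sum = (-2.734, 7.892) m/s.
Speed = |(-2.734, 7.892)| = 8.352 m/s.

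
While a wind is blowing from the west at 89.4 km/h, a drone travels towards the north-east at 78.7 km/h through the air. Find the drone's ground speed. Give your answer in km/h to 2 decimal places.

Taking east as x and north as y: velocity relative to the air = (55.649, 55.649) km/h; the air relative to ground = (89.400, 0.000) km/h.
Velocity relative to ground = (55.649, 55.649) + (89.400, 0.000) = (145.049, 55.649) km/h.
Speed = |(145.049, 55.649)| = 155.358 km/h.

155.36 km/h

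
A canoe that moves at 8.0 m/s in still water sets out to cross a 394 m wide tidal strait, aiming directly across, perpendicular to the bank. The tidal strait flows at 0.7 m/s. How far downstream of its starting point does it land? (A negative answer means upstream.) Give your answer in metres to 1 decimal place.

34.5 m

Perpendicular speed = 8.000 m/s; crossing time = 394 / 8.000 = 49.250 s.
Net downstream speed = 0.700 m/s.
Drift = 0.700 × 49.250 = 34.475 m (downstream).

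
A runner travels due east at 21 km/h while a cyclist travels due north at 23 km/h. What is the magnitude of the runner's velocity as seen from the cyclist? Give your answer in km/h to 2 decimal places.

31.14 km/h

Taking east as x and north as y: runner velocity = (21.000, 0.000) km/h; cyclist velocity = (0.000, 23.000) km/h.
Velocity of runner relative to cyclist = (21.000, 0.000) − (0.000, 23.000) = (21.000, -23.000) km/h.
Magnitude = |(21.000, -23.000)| = 31.145 km/h.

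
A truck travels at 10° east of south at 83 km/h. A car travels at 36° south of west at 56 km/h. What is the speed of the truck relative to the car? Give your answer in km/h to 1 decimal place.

Taking east as x and north as y: truck velocity = (14.413, -81.739) km/h; car velocity = (-45.305, -32.916) km/h.
Velocity of truck relative to car = (14.413, -81.739) − (-45.305, -32.916) = (59.718, -48.823) km/h.
Magnitude = |(59.718, -48.823)| = 77.136 km/h.

77.1 km/h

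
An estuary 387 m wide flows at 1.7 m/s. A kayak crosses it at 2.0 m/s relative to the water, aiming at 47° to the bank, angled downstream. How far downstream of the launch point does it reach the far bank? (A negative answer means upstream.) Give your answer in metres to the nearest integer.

Perpendicular speed = 1.463 m/s; crossing time = 387 / 1.463 = 264.578 s.
Net downstream speed = 3.064 m/s.
Drift = 3.064 × 264.578 = 810.666 m (downstream).

811 m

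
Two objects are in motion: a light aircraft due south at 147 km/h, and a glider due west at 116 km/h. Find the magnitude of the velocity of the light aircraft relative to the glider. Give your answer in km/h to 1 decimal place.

Taking east as x and north as y: light aircraft velocity = (0.000, -147.000) km/h; glider velocity = (-116.000, 0.000) km/h.
Velocity of light aircraft relative to glider = (0.000, -147.000) − (-116.000, 0.000) = (116.000, -147.000) km/h.
Magnitude = |(116.000, -147.000)| = 187.257 km/h.

187.3 km/h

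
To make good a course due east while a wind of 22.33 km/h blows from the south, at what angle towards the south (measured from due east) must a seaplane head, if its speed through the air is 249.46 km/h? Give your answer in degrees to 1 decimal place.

5.1°

The wind pushes perpendicular to the desired track; the heading must have a component into the wind equal to 22.33 km/h: 249.46 sin θ = 22.33.
sin θ = 0.0895, so θ = 5.136°.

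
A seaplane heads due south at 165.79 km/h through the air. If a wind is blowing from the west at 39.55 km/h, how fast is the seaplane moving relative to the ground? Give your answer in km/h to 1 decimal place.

Taking east as x and north as y: velocity relative to the air = (0.000, -165.790) km/h; the air relative to ground = (39.550, 0.000) km/h.
Velocity relative to ground = (0.000, -165.790) + (39.550, 0.000) = (39.550, -165.790) km/h.
Speed = |(39.550, -165.790)| = 170.442 km/h.

170.4 km/h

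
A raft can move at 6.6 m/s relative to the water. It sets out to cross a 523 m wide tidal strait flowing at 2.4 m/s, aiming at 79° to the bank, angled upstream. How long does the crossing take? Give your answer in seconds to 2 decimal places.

80.73 s

The component of the raft's velocity perpendicular to the bank is 6.6 × sin 79° = 6.479 m/s.
The flow acts along the bank and has no component across it.
Time = 523 / 6.479 = 80.726 s.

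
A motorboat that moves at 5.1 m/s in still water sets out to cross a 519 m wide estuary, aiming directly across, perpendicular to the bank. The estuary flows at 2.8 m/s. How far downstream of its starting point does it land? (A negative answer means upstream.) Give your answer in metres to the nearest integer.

285 m

Perpendicular speed = 5.100 m/s; crossing time = 519 / 5.100 = 101.765 s.
Net downstream speed = 2.800 m/s.
Drift = 2.800 × 101.765 = 284.941 m (downstream).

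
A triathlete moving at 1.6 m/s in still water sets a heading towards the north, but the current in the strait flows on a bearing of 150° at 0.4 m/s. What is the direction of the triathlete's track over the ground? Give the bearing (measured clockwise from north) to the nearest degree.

009°

Taking east as x and north as y: velocity relative to the water = (0.000, 1.600) m/s; the water relative to ground = (0.200, -0.346) m/s.
Velocity relative to ground = (0.000, 1.600) + (0.200, -0.346) = (0.200, 1.254) m/s.
Bearing = atan2(0.20, 1.25) = 9.06° clockwise from north.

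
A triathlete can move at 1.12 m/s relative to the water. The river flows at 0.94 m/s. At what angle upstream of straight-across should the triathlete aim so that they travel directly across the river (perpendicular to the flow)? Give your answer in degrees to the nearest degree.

To cancel the current, the upstream component of the triathlete's velocity must equal the flow: 1.12 sin θ = 0.94.
sin θ = 0.94 / 1.12 = 0.8393.
θ = arcsin(0.8393) = 57.065°.

57°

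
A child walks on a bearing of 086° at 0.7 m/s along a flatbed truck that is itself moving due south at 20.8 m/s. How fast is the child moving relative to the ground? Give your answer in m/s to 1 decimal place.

Taking east as x and north as y: flatbed truck velocity = (0.000, -20.800) m/s; child velocity relative to flatbed truck = (0.698, 0.049) m/s.
Velocity relative to ground = (0.000, -20.800) + (0.698, 0.049) = (0.698, -20.751) m/s.
Speed = |(0.698, -20.751)| = 20.763 m/s.

20.8 m/s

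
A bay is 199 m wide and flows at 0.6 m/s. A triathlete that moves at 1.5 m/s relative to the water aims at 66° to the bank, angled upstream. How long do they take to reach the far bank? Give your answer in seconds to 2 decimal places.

The component of the triathlete's velocity perpendicular to the bank is 1.5 × sin 66° = 1.370 m/s.
Only the cross-stream component determines the crossing time; the current contributes nothing perpendicular to the bank.
Time = 199 / 1.370 = 145.222 s.

145.22 s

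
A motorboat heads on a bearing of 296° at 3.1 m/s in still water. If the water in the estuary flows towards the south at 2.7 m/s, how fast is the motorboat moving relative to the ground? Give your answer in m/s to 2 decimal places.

Taking east as x and north as y: velocity relative to the water = (-2.786, 1.359) m/s; the water relative to ground = (0.000, -2.700) m/s.
Velocity relative to ground = (-2.786, 1.359) + (0.000, -2.700) = (-2.786, -1.341) m/s.
Speed = |(-2.786, -1.341)| = 3.092 m/s.

3.09 m/s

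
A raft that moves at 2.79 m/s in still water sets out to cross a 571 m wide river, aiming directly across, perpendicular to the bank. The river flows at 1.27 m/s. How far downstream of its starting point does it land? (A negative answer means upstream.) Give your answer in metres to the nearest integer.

260 m

Perpendicular speed = 2.790 m/s; crossing time = 571 / 2.790 = 204.659 s.
Net downstream speed = 1.270 m/s.
Drift = 1.270 × 204.659 = 259.918 m (downstream).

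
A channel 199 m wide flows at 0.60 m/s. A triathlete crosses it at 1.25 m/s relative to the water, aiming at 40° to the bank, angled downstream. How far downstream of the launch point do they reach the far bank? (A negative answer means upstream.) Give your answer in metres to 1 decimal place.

Perpendicular speed = 0.803 m/s; crossing time = 199 / 0.803 = 247.671 s.
Net downstream speed = 1.558 m/s.
Drift = 1.558 × 247.671 = 385.762 m (downstream).

385.8 m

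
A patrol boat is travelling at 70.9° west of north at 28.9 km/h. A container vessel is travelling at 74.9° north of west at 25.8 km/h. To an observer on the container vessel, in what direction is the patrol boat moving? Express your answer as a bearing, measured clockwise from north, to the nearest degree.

233°

Taking east as x and north as y: patrol boat velocity = (-27.309, 9.457) km/h; container vessel velocity = (-6.721, 24.909) km/h.
Velocity of patrol boat relative to container vessel = (-27.309, 9.457) − (-6.721, 24.909) = (-20.588, -15.453) km/h.
Bearing = atan2(-20.59, -15.45) = 233.11° clockwise from north.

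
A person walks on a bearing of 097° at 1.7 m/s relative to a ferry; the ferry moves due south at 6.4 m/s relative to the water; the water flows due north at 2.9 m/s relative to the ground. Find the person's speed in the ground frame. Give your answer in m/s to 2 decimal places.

4.07 m/s

In east/north components (m/s): person relative to ferry = (1.687, -0.207); ferry relative to water = (0.000, -6.400); water relative to ground = (0.000, 2.900).
Sum = (1.687, -3.707) m/s.
Speed = |(1.687, -3.707)| = 4.073 m/s.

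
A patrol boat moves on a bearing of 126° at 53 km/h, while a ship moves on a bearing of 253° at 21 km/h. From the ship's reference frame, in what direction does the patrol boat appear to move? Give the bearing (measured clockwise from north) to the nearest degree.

Taking east as x and north as y: patrol boat velocity = (42.878, -31.153) km/h; ship velocity = (-20.082, -6.140) km/h.
Velocity of patrol boat relative to ship = (42.878, -31.153) − (-20.082, -6.140) = (62.960, -25.013) km/h.
Bearing = atan2(62.96, -25.01) = 111.67° clockwise from north.

112°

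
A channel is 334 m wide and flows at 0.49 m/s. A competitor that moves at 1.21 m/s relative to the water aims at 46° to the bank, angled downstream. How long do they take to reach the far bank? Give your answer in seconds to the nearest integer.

The component of the competitor's velocity perpendicular to the bank is 1.21 × sin 46° = 0.870 m/s.
The flow acts along the bank and has no component across it.
Time = 334 / 0.870 = 383.731 s.

384 s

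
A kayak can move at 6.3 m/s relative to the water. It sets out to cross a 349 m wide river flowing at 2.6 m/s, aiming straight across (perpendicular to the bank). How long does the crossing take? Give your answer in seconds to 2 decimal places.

55.40 s

The component of the kayak's velocity perpendicular to the bank is 6.3 m/s.
Only the cross-stream component determines the crossing time; the current contributes nothing perpendicular to the bank.
Time = 349 / 6.300 = 55.397 s.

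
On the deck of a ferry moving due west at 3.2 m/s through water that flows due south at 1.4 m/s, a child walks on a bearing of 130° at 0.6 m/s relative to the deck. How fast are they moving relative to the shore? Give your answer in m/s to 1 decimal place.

In east/north components (m/s): child relative to ferry = (0.460, -0.386); ferry relative to water = (-3.200, 0.000); water relative to ground = (0.000, -1.400).
Sum = (-2.740, -1.786) m/s.
Speed = |(-2.740, -1.786)| = 3.271 m/s.

3.3 m/s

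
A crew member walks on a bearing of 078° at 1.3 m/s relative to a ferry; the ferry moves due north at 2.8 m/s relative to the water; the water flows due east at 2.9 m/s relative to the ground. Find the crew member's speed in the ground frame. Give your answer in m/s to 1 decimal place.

5.2 m/s

In east/north components (m/s): crew member relative to ferry = (1.272, 0.270); ferry relative to water = (0.000, 2.800); water relative to ground = (2.900, 0.000).
Sum = (4.172, 3.070) m/s.
Speed = |(4.172, 3.070)| = 5.180 m/s.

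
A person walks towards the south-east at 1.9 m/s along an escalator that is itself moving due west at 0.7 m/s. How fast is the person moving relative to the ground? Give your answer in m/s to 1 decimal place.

1.5 m/s

Taking east as x and north as y: escalator velocity = (-0.700, 0.000) m/s; person velocity relative to escalator = (1.344, -1.344) m/s.
Velocity relative to ground = (-0.700, 0.000) + (1.344, -1.344) = (0.644, -1.344) m/s.
Speed = |(0.644, -1.344)| = 1.490 m/s.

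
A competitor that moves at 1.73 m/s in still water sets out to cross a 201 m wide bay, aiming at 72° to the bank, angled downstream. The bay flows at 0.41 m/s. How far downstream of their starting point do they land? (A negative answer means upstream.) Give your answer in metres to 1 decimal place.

Perpendicular speed = 1.645 m/s; crossing time = 201 / 1.645 = 122.164 s.
Net downstream speed = 0.945 m/s.
Drift = 0.945 × 122.164 = 115.396 m (downstream).

115.4 m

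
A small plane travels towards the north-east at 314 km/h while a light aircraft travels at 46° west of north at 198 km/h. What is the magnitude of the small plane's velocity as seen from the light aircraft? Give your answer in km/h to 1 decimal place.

374.1 km/h

Taking east as x and north as y: small plane velocity = (222.032, 222.032) km/h; light aircraft velocity = (-142.429, 137.542) km/h.
Velocity of small plane relative to light aircraft = (222.032, 222.032) − (-142.429, 137.542) = (364.461, 84.489) km/h.
Magnitude = |(364.461, 84.489)| = 374.126 km/h.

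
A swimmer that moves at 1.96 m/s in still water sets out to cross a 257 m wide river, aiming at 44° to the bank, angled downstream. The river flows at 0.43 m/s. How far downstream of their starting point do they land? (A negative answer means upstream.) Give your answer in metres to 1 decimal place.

347.3 m

Perpendicular speed = 1.362 m/s; crossing time = 257 / 1.362 = 188.758 s.
Net downstream speed = 1.840 m/s.
Drift = 1.840 × 188.758 = 347.297 m (downstream).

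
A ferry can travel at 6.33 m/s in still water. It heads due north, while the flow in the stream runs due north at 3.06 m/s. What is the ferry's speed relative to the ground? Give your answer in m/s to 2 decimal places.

Taking east as x and north as y: velocity relative to the water = (0.000, 6.330) m/s; the water relative to ground = (0.000, 3.060) m/s.
Velocity relative to ground = (0.000, 6.330) + (0.000, 3.060) = (0.000, 9.390) m/s.
Speed = |(0.000, 9.390)| = 9.390 m/s.

9.39 m/s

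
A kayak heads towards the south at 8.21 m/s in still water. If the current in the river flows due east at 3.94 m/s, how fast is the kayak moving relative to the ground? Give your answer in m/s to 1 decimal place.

Taking east as x and north as y: velocity relative to the water = (0.000, -8.210) m/s; the water relative to ground = (3.940, 0.000) m/s.
Velocity relative to ground = (0.000, -8.210) + (3.940, 0.000) = (3.940, -8.210) m/s.
Speed = |(3.940, -8.210)| = 9.106 m/s.

9.1 m/s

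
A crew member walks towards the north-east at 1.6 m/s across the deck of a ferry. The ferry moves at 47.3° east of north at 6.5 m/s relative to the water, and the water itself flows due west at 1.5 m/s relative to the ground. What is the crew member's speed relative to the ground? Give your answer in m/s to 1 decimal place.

7.1 m/s

In east/north components (m/s): crew member relative to ferry = (1.131, 1.131); ferry relative to water = (4.777, 4.408); water relative to ground = (-1.500, 0.000).
Sum = (4.408, 5.539) m/s.
Speed = |(4.408, 5.539)| = 7.079 m/s.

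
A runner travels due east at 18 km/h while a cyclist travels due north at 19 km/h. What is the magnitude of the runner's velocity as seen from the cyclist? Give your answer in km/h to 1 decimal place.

Taking east as x and north as y: runner velocity = (18.000, 0.000) km/h; cyclist velocity = (0.000, 19.000) km/h.
Velocity of runner relative to cyclist = (18.000, 0.000) − (0.000, 19.000) = (18.000, -19.000) km/h.
Magnitude = |(18.000, -19.000)| = 26.173 km/h.

26.2 km/h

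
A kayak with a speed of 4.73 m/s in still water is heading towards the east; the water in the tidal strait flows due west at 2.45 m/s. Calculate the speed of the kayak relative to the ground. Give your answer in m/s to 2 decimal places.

Taking east as x and north as y: velocity relative to the water = (4.730, 0.000) m/s; the water relative to ground = (-2.450, 0.000) m/s.
Velocity relative to ground = (4.730, 0.000) + (-2.450, 0.000) = (2.280, 0.000) m/s.
Speed = |(2.280, 0.000)| = 2.280 m/s.

2.28 m/s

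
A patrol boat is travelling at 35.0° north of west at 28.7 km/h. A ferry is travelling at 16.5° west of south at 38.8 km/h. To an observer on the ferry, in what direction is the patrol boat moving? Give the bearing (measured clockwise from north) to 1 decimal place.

346.9°

Taking east as x and north as y: patrol boat velocity = (-23.510, 16.462) km/h; ferry velocity = (-11.020, -37.202) km/h.
Velocity of patrol boat relative to ferry = (-23.510, 16.462) − (-11.020, -37.202) = (-12.490, 53.664) km/h.
Bearing = atan2(-12.49, 53.66) = 346.90° clockwise from north.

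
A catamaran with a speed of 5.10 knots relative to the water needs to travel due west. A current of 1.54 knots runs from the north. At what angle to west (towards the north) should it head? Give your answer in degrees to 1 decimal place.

17.6°

The current pushes perpendicular to the desired track; the heading must have a component into the current equal to 1.54 knots: 5.10 sin θ = 1.54.
sin θ = 0.3020, so θ = 17.575°.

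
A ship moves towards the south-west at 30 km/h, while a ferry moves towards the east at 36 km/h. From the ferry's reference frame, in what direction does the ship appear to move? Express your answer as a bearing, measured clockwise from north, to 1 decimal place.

Taking east as x and north as y: ship velocity = (-21.213, -21.213) km/h; ferry velocity = (36.000, 0.000) km/h.
Velocity of ship relative to ferry = (-21.213, -21.213) − (36.000, 0.000) = (-57.213, -21.213) km/h.
Bearing = atan2(-57.21, -21.21) = 249.66° clockwise from north.

249.7°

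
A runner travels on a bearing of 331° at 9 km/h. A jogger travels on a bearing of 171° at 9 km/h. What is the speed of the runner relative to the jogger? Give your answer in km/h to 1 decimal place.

17.7 km/h

Taking east as x and north as y: runner velocity = (-4.363, 7.872) km/h; jogger velocity = (1.408, -8.889) km/h.
Velocity of runner relative to jogger = (-4.363, 7.872) − (1.408, -8.889) = (-5.771, 16.761) km/h.
Magnitude = |(-5.771, 16.761)| = 17.727 km/h.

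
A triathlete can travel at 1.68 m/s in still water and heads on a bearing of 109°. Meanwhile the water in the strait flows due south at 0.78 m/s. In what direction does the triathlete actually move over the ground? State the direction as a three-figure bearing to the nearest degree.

130°

Taking east as x and north as y: velocity relative to the water = (1.588, -0.547) m/s; the water relative to ground = (0.000, -0.780) m/s.
Velocity relative to ground = (1.588, -0.547) + (0.000, -0.780) = (1.588, -1.327) m/s.
Bearing = atan2(1.59, -1.33) = 129.87° clockwise from north.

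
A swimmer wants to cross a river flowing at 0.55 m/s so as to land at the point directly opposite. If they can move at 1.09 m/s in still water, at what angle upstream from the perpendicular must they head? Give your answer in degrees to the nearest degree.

30°

To cancel the current, the upstream component of the swimmer's velocity must equal the flow: 1.09 sin θ = 0.55.
sin θ = 0.55 / 1.09 = 0.5046.
θ = arcsin(0.5046) = 30.304°.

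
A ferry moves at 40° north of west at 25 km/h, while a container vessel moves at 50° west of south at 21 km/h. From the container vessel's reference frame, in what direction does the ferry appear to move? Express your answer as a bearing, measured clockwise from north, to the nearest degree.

Taking east as x and north as y: ferry velocity = (-19.151, 16.070) km/h; container vessel velocity = (-16.087, -13.499) km/h.
Velocity of ferry relative to container vessel = (-19.151, 16.070) − (-16.087, -13.499) = (-3.064, 29.568) km/h.
Bearing = atan2(-3.06, 29.57) = 354.08° clockwise from north.

354°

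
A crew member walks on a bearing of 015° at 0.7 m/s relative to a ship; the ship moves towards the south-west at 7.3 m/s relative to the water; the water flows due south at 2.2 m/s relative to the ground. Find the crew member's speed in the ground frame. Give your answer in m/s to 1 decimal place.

In east/north components (m/s): crew member relative to ship = (0.181, 0.676); ship relative to water = (-5.162, -5.162); water relative to ground = (0.000, -2.200).
Sum = (-4.981, -6.686) m/s.
Speed = |(-4.981, -6.686)| = 8.337 m/s.

8.3 m/s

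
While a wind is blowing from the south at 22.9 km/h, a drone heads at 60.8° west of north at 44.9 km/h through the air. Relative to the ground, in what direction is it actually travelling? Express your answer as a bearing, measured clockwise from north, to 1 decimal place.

318.8°

Taking east as x and north as y: velocity relative to the air = (-39.194, 21.905) km/h; the air relative to ground = (0.000, 22.900) km/h.
Velocity relative to ground = (-39.194, 21.905) + (0.000, 22.900) = (-39.194, 44.805) km/h.
Bearing = atan2(-39.19, 44.80) = 318.82° clockwise from north.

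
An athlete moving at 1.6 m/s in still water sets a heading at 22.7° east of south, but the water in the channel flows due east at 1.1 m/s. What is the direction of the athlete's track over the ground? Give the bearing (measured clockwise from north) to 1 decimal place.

130.7°

Taking east as x and north as y: velocity relative to the water = (0.617, -1.476) m/s; the water relative to ground = (1.100, 0.000) m/s.
Velocity relative to ground = (0.617, -1.476) + (1.100, 0.000) = (1.717, -1.476) m/s.
Bearing = atan2(1.72, -1.48) = 130.68° clockwise from north.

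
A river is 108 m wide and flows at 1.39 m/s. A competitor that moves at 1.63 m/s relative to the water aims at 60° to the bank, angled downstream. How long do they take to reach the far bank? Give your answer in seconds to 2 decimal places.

The component of the competitor's velocity perpendicular to the bank is 1.63 × sin 60° = 1.412 m/s.
Only the cross-stream component determines the crossing time; the current contributes nothing perpendicular to the bank.
Time = 108 / 1.412 = 76.508 s.

76.51 s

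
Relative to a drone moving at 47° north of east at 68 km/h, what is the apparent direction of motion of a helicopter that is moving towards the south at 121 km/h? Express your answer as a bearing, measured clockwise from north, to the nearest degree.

Taking east as x and north as y: helicopter velocity = (0.000, -121.000) km/h; drone velocity = (46.376, 49.732) km/h.
Velocity of helicopter relative to drone = (0.000, -121.000) − (46.376, 49.732) = (-46.376, -170.732) km/h.
Bearing = atan2(-46.38, -170.73) = 195.20° clockwise from north.

195°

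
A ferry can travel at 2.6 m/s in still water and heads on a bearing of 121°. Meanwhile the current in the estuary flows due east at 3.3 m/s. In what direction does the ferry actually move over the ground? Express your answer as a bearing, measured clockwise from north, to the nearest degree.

104°

Taking east as x and north as y: velocity relative to the water = (2.229, -1.339) m/s; the water relative to ground = (3.300, 0.000) m/s.
Velocity relative to ground = (2.229, -1.339) + (3.300, 0.000) = (5.529, -1.339) m/s.
Bearing = atan2(5.53, -1.34) = 103.62° clockwise from north.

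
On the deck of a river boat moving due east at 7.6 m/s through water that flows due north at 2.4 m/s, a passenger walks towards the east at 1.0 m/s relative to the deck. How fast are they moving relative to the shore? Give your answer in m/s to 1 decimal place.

In east/north components (m/s): passenger relative to river boat = (1.000, 0.000); river boat relative to water = (7.600, 0.000); water relative to ground = (0.000, 2.400).
Sum = (8.600, 2.400) m/s.
Speed = |(8.600, 2.400)| = 8.929 m/s.

8.9 m/s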